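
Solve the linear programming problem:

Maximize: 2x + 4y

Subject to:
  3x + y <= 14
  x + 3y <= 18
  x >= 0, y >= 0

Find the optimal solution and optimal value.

Feasible vertices: (0, 0), (0, 6), (3, 5), (14/3, 0)
Objective 2x + 4y at each:
  (0, 0): 0
  (0, 6): 24
  (3, 5): 26
  (14/3, 0): 28/3
Maximum is 26 at (3, 5).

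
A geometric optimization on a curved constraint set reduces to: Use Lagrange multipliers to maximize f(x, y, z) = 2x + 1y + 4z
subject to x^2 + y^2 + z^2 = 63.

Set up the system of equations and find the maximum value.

Lagrange conditions: 2 = 2*lambda*x, 1 = 2*lambda*y, 4 = 2*lambda*z
So x:2 = y:1 = z:4, i.e. x = 2t, y = 1t, z = 4t
Constraint: t^2*(2^2 + 1^2 + 4^2) = 63
  t^2 * 21 = 63  =>  t = sqrt(3)
Maximum = 2*2t + 1*1t + 4*4t = 21*sqrt(3) = sqrt(1323)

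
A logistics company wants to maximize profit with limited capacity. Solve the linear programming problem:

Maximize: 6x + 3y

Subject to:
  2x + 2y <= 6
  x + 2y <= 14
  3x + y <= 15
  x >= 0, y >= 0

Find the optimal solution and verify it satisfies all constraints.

Feasible vertices: (0, 0), (0, 3), (3, 0)
Objective 6x + 3y at each vertex:
  (0, 0): 0
  (0, 3): 9
  (3, 0): 18
Maximum is 18 at (3, 0).
Verify constraints at (x, y) = (3, 0):
  2*3 + 2*0 = 6 <= 6 (active)
  1*3 + 2*0 = 3 <= 14
  3*3 + 1*0 = 9 <= 15
  x = 3 >= 0, y = 0 >= 0. All constraints satisfied.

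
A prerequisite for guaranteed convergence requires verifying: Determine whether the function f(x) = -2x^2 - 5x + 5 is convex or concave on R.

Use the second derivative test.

f(x) = -2x^2 - 5x + 5
f'(x) = -4x - 5
f''(x) = -4
Since f''(x) = -4 < 0 for all x, f is concave on R.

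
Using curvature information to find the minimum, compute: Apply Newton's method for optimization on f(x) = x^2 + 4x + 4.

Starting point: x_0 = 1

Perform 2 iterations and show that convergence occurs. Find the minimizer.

f(x) = x^2 + 4x + 4, f'(x) = 2x + (4), f''(x) = 2
Step 1: f'(1) = 6, x_1 = 1 - 6/2 = -2
Step 2: f'(-2) = 0, x_2 = -2 (converged)
Newton's method converges in 1 step for quadratics.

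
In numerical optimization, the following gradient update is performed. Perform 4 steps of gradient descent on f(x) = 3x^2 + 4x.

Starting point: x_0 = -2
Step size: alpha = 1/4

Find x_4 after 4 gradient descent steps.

f(x) = 3x^2 + 4x, f'(x) = 6x + (4)
Step 1: f'(-2) = -8, x_1 = -2 - 1/4 * -8 = 0
Step 2: f'(0) = 4, x_2 = 0 - 1/4 * 4 = -1
Step 3: f'(-1) = -2, x_3 = -1 - 1/4 * -2 = -1/2
Step 4: f'(-1/2) = 1, x_4 = -1/2 - 1/4 * 1 = -3/4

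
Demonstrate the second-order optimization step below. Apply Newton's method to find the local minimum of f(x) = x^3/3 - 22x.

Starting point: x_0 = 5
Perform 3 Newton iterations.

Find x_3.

f(x) = x^3/3 - 22x
f'(x) = x^2 - 22, f''(x) = 2x
Newton update: x_{n+1} = x_n - (x_n^2 - 22)/(2*x_n)
Step 1: x_0 = 5, f'=3, f''=10, x_1 = 47/10
Step 2: x_1 = 47/10, f'=9/100, f''=47/5, x_2 = 4409/940
Step 3: x_2 = 4409/940, f'=81/883600, f''=4409/470, x_3 = 38878481/8288920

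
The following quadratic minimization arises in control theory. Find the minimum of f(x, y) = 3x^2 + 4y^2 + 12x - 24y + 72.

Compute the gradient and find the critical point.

f(x,y) = 3x^2 + 4y^2 + 12x - 24y + 72
df/dx = 6x + (12) = 0  =>  x = -2
df/dy = 8y + (-24) = 0  =>  y = 3
f(-2, 3) = 3*(-2)^2 + 4*(3)^2 + 12*(-2) + -24*(3) + 72 = 24
Hessian is diagonal with entries 6, 8 > 0, so this is a minimum.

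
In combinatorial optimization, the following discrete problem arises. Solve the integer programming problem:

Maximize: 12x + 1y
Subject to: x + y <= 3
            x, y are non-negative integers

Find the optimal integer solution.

Objective: 12x + 1y, constraint: x + y <= 3
Coefficient of x is 12 >= coefficient of y is 1, so allocate the entire budget to x.
Optimal: x = 3, y = 0, value = 36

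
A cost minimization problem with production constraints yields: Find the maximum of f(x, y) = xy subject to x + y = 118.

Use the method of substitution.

Substitute y = 118 - x into f(x,y) = xy:
g(x) = x(118 - x) = 118x - x^2
g'(x) = 118 - 2x = 0  =>  x = 59
y = 118 - 59 = 59
Maximum value = 59 * 59 = 3481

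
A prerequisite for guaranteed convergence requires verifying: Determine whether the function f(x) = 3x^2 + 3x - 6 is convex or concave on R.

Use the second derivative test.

f(x) = 3x^2 + 3x - 6
f'(x) = 6x + 3
f''(x) = 6
Since f''(x) = 6 > 0 for all x, f is convex on R.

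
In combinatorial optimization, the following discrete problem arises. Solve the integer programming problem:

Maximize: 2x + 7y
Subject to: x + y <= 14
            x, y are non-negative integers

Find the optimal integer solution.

Objective: 2x + 7y, constraint: x + y <= 14
Coefficient of y is 7 > coefficient of x is 2, so allocate the entire budget to y.
Optimal: x = 0, y = 14, value = 98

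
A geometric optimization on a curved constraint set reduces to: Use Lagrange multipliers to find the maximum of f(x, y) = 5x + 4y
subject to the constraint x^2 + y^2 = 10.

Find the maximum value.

Set up Lagrange conditions: grad f = lambda * grad g
  5 = 2*lambda*x
  4 = 2*lambda*y
From these: x/y = 5/4, so x = 5t, y = 4t for some t.
Substitute into constraint: (5t)^2 + (4t)^2 = 10
  t^2 * 41 = 10
  t = sqrt(10/41)
Maximum = 5*x + 4*y = (5^2 + 4^2)*t = 41 * sqrt(10/41) = sqrt(410)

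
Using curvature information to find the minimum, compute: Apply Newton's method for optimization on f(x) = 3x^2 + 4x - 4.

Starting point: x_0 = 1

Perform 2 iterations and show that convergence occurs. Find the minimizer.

f(x) = 3x^2 + 4x - 4, f'(x) = 6x + (4), f''(x) = 6
Step 1: f'(1) = 10, x_1 = 1 - 10/6 = -2/3
Step 2: f'(-2/3) = 0, x_2 = -2/3 (converged)
Newton's method converges in 1 step for quadratics.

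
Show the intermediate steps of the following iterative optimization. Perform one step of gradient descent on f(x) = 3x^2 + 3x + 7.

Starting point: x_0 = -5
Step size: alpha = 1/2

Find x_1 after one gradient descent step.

f(x) = 3x^2 + 3x + 7
f'(x) = 6x + 3
f'(-5) = 6*-5 + (3) = -27
x_1 = x_0 - alpha * f'(x_0) = -5 - 1/2 * -27 = 17/2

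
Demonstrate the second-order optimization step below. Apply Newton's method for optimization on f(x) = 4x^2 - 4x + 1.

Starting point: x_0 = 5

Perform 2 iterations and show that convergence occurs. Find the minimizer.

f(x) = 4x^2 - 4x + 1, f'(x) = 8x + (-4), f''(x) = 8
Step 1: f'(5) = 36, x_1 = 5 - 36/8 = 1/2
Step 2: f'(1/2) = 0, x_2 = 1/2 (converged)
Newton's method converges in 1 step for quadratics.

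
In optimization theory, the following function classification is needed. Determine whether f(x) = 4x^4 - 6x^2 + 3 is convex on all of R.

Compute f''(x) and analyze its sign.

f(x) = 4x^4 - 6x^2 + 3
f'(x) = 16x^3 + -12x
f''(x) = 48x^2 + -12
f''(0) = -12 < 0, so not convex near x = 0
Therefore, f is not globally convex on R.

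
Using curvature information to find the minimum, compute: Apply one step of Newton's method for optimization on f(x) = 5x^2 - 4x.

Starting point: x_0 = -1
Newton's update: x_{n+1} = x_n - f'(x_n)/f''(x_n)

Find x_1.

f(x) = 5x^2 - 4x
f'(x) = 10x + (-4), f''(x) = 10
Newton step: x_1 = x_0 - f'(x_0)/f''(x_0)
f'(-1) = -14
x_1 = -1 - -14/10 = 2/5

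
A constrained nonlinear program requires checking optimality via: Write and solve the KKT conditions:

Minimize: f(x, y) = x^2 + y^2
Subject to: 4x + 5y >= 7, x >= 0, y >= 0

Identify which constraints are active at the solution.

KKT conditions for min x^2 + y^2 s.t. 4x + 5y >= 7, x >= 0, y >= 0:
Stationarity: 2x = mu*4 + mu_x, 2y = mu*5 + mu_y, with mu, mu_x, mu_y >= 0
Complementary slackness: mu*(4x + 5y - 7) = 0, mu_x*x = 0, mu_y*y = 0
(0, 0) is infeasible (4*0 + 5*0 < 7), so if mu = 0 stationarity would force x = mu_x/2 >= 0, y = mu_y/2 >= 0 with mu_x*x = mu_y*y = 0, i.e. x = y = 0: contradiction. Hence mu > 0 and 4x + 5y = 7 is active.
Try x > 0, y > 0 (so mu_x = mu_y = 0): x = 4*mu/2, y = 5*mu/2
Substitute: 4*(4*mu/2) + 5*(5*mu/2) = 7
  mu*41/2 = 7 => mu = 14/41
x* = 28/41 > 0, y* = 35/41 > 0, consistent with mu_x = mu_y = 0.
f is convex and the constraints are linear, so this KKT point is the global minimum.
f* = 49/41
Active constraints: 4x + 5y >= 7 (holds with equality, mu = 14/41 > 0); x >= 0 and y >= 0 are inactive (mu_x = mu_y = 0).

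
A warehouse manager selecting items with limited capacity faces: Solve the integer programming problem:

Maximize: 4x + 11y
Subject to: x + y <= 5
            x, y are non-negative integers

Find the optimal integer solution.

Objective: 4x + 11y, constraint: x + y <= 5
Coefficient of y is 11 > coefficient of x is 4, so allocate the entire budget to y.
Optimal: x = 0, y = 5, value = 55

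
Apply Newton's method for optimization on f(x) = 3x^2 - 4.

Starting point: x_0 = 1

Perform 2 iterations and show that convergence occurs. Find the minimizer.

f(x) = 3x^2 - 4, f'(x) = 6x + (0), f''(x) = 6
Step 1: f'(1) = 6, x_1 = 1 - 6/6 = 0
Step 2: f'(0) = 0, x_2 = 0 (converged)
Newton's method converges in 1 step for quadratics.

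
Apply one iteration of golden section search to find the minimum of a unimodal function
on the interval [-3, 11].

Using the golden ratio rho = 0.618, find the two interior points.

Golden section search on [-3, 11].
Golden ratio rho = 0.618 (approx).
Interior points:
  x_1 = -3 + (1-0.618)*14 = 2.3480
  x_2 = -3 + 0.618*14 = 5.6520
Compare f(x_1) and f(x_2) to determine which subinterval to keep.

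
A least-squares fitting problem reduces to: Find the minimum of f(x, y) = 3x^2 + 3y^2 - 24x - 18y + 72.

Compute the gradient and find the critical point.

f(x,y) = 3x^2 + 3y^2 - 24x - 18y + 72
df/dx = 6x + (-24) = 0  =>  x = 4
df/dy = 6y + (-18) = 0  =>  y = 3
f(4, 3) = 3*(4)^2 + 3*(3)^2 + -24*(4) + -18*(3) + 72 = -3
Hessian is diagonal with entries 6, 6 > 0, so this is a minimum.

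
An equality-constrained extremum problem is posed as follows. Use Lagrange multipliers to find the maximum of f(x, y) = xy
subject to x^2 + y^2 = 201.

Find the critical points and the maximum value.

Lagrange conditions: y = 2*lambda*x and x = 2*lambda*y
If x = 0 then y = 0, violating the constraint, so x, y != 0.
Dividing: y/x = x/y => x^2 = y^2 => y = x or y = -x
Constraint: 2x^2 = 201 => x^2 = 201/2 => x = +/-sqrt(201/2)
Critical points: (sqrt(201/2), sqrt(201/2)), (-sqrt(201/2), -sqrt(201/2)), (sqrt(201/2), -sqrt(201/2)), (-sqrt(201/2), sqrt(201/2))
  y = x:  xy = x^2 = 201/2  at (sqrt(201/2), sqrt(201/2)) and (-sqrt(201/2), -sqrt(201/2))
  y = -x: xy = -x^2 = -201/2 at (sqrt(201/2), -sqrt(201/2)) and (-sqrt(201/2), sqrt(201/2))
Maximum xy = 201/2 at (sqrt(201/2), sqrt(201/2)) and (-sqrt(201/2), -sqrt(201/2))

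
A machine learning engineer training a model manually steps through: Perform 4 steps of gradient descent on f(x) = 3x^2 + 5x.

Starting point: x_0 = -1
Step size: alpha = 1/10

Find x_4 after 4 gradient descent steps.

f(x) = 3x^2 + 5x, f'(x) = 6x + (5)
Step 1: f'(-1) = -1, x_1 = -1 - 1/10 * -1 = -9/10
Step 2: f'(-9/10) = -2/5, x_2 = -9/10 - 1/10 * -2/5 = -43/50
Step 3: f'(-43/50) = -4/25, x_3 = -43/50 - 1/10 * -4/25 = -211/250
Step 4: f'(-211/250) = -8/125, x_4 = -211/250 - 1/10 * -8/125 = -1047/1250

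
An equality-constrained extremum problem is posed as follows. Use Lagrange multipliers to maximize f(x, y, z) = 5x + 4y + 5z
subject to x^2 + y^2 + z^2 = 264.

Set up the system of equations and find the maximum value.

Lagrange conditions: 5 = 2*lambda*x, 4 = 2*lambda*y, 5 = 2*lambda*z
So x:5 = y:4 = z:5, i.e. x = 5t, y = 4t, z = 5t
Constraint: t^2*(5^2 + 4^2 + 5^2) = 264
  t^2 * 66 = 264  =>  t = sqrt(4)
Maximum = 5*5t + 4*4t + 5*5t = 66*sqrt(4) = 132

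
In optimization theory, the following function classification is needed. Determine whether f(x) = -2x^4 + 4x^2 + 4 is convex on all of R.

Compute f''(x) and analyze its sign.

f(x) = -2x^4 + 4x^2 + 4
f'(x) = -8x^3 + 8x
f''(x) = -24x^2 + 8
f''(x) = -24x^2 + 8 -> -inf as |x| -> inf
Therefore, f is not globally convex on R.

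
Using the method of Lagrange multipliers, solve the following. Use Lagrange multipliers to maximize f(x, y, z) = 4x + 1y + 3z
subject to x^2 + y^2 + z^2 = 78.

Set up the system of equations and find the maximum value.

Lagrange conditions: 4 = 2*lambda*x, 1 = 2*lambda*y, 3 = 2*lambda*z
So x:4 = y:1 = z:3, i.e. x = 4t, y = 1t, z = 3t
Constraint: t^2*(4^2 + 1^2 + 3^2) = 78
  t^2 * 26 = 78  =>  t = sqrt(3)
Maximum = 4*4t + 1*1t + 3*3t = 26*sqrt(3) = sqrt(2028)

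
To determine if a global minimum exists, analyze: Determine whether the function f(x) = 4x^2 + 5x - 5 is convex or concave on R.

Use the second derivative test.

f(x) = 4x^2 + 5x - 5
f'(x) = 8x + 5
f''(x) = 8
Since f''(x) = 8 > 0 for all x, f is convex on R.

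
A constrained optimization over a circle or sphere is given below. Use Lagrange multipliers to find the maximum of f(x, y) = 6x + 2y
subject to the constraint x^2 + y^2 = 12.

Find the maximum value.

Set up Lagrange conditions: grad f = lambda * grad g
  6 = 2*lambda*x
  2 = 2*lambda*y
From these: x/y = 6/2, so x = 6t, y = 2t for some t.
Substitute into constraint: (6t)^2 + (2t)^2 = 12
  t^2 * 40 = 12
  t = sqrt(12/40)
Maximum = 6*x + 2*y = (6^2 + 2^2)*t = 40 * sqrt(12/40) = sqrt(480)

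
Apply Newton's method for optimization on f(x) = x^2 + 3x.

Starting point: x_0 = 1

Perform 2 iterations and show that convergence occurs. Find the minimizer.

f(x) = x^2 + 3x, f'(x) = 2x + (3), f''(x) = 2
Step 1: f'(1) = 5, x_1 = 1 - 5/2 = -3/2
Step 2: f'(-3/2) = 0, x_2 = -3/2 (converged)
Newton's method converges in 1 step for quadratics.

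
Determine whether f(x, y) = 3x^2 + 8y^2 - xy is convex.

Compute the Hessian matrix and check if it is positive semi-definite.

f(x,y) = 3x^2 + 8y^2 - xy
Hessian H = [[6, -1], [-1, 16]]
trace(H) = 22, det(H) = 95
Eigenvalues: (22 +/- sqrt(104)) / 2 = 16.1, 5.901
Since both eigenvalues > 0, f is convex.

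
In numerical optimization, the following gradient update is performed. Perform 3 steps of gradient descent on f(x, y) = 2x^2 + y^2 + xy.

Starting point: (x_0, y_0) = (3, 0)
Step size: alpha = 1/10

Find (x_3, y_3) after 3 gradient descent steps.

f(x,y) = 2x^2 + y^2 + xy
grad_x = 4x + 1y, grad_y = 2y + 1x
Step 1: grad = (12, 3), (9/5, -3/10)
Step 2: grad = (69/10, 6/5), (111/100, -21/50)
Step 3: grad = (201/50, 27/100), (177/250, -447/1000)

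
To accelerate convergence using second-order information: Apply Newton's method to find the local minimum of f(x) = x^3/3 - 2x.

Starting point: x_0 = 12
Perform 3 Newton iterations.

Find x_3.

f(x) = x^3/3 - 2x
f'(x) = x^2 - 2, f''(x) = 2x
Newton update: x_{n+1} = x_n - (x_n^2 - 2)/(2*x_n)
Step 1: x_0 = 12, f'=142, f''=24, x_1 = 73/12
Step 2: x_1 = 73/12, f'=5041/144, f''=73/6, x_2 = 5617/1752
Step 3: x_2 = 5617/1752, f'=25411681/3069504, f''=5617/876, x_3 = 37689697/19681968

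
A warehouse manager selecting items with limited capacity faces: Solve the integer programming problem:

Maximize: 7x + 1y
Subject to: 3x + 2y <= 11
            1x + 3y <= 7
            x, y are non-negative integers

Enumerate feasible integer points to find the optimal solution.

Constraint 1: 3x + 2y <= 11
Constraint 2: 1x + 3y <= 7
Feasible x range (need y >= 0): 0 <= x <= min(11/3, 7/1) => x in {0, ..., 3}.
Enumerate feasible integer points row by row (the coefficient of y is 1 > 0, so for each x the largest feasible y gives the best value):
  x = 0: y <= min((11 - 3*0)/2, (7 - 1*0)/3) => y in {0, ..., 2}; best 7*0 + 1*2 = 2
  x = 1: y <= min((11 - 3*1)/2, (7 - 1*1)/3) => y in {0, ..., 2}; best 7*1 + 1*2 = 9
  x = 2: y <= min((11 - 3*2)/2, (7 - 1*2)/3) => y in {0, ..., 1}; best 7*2 + 1*1 = 15
  x = 3: y <= min((11 - 3*3)/2, (7 - 1*3)/3) => y in {0, ..., 1}; best 7*3 + 1*1 = 22
The maximum 7x + 1y = 22 is achieved at x = 3, y = 1.
Check: 3*3 + 2*1 = 11 <= 11 and 1*3 + 3*1 = 6 <= 7.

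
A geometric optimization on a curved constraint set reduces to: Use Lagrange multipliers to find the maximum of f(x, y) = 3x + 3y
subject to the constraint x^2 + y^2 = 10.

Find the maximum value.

Set up Lagrange conditions: grad f = lambda * grad g
  3 = 2*lambda*x
  3 = 2*lambda*y
From these: x/y = 3/3, so x = 3t, y = 3t for some t.
Substitute into constraint: (3t)^2 + (3t)^2 = 10
  t^2 * 18 = 10
  t = sqrt(10/18)
Maximum = 3*x + 3*y = (3^2 + 3^2)*t = 18 * sqrt(10/18) = sqrt(180)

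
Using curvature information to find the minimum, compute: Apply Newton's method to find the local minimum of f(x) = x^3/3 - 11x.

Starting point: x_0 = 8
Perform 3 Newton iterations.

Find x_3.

f(x) = x^3/3 - 11x
f'(x) = x^2 - 11, f''(x) = 2x
Newton update: x_{n+1} = x_n - (x_n^2 - 11)/(2*x_n)
Step 1: x_0 = 8, f'=53, f''=16, x_1 = 75/16
Step 2: x_1 = 75/16, f'=2809/256, f''=75/8, x_2 = 8441/2400
Step 3: x_2 = 8441/2400, f'=7890481/5760000, f''=8441/1200, x_3 = 134610481/40516800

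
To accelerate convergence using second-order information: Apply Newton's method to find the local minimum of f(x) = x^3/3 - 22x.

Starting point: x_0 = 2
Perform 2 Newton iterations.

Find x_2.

f(x) = x^3/3 - 22x
f'(x) = x^2 - 22, f''(x) = 2x
Newton update: x_{n+1} = x_n - (x_n^2 - 22)/(2*x_n)
Step 1: x_0 = 2, f'=-18, f''=4, x_1 = 13/2
Step 2: x_1 = 13/2, f'=81/4, f''=13, x_2 = 257/52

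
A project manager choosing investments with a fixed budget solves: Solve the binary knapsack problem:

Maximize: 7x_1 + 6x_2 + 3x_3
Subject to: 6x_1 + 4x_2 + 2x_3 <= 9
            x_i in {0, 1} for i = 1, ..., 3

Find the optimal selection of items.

Items: item 1 (v=7, w=6), item 2 (v=6, w=4), item 3 (v=3, w=2)
Capacity: 9
Checking all 8 subsets (w = total weight, v = total value):
  {}: w = 0, v = 0
  {1}: w = 6, v = 7
  {2}: w = 4, v = 6
  {3}: w = 2, v = 3
  {1, 2}: w = 10 > 9, infeasible
  {1, 3}: w = 8, v = 10
  {2, 3}: w = 6, v = 9
  {1, 2, 3}: w = 12 > 9, infeasible
Best feasible subset: items [1, 3]
Total weight: 8 <= 9, total value: 10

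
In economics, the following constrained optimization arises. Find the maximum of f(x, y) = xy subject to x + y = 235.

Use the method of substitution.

Substitute y = 235 - x into f(x,y) = xy:
g(x) = x(235 - x) = 235x - x^2
g'(x) = 235 - 2x = 0  =>  x = 235/2
y = 235 - 235/2 = 235/2
Maximum value = (235/2) * (235/2) = 55225/4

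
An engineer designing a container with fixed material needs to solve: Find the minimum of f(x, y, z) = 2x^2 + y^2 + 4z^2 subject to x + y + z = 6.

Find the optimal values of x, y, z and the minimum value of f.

Using Lagrange multipliers on f = 2x^2 + y^2 + 4z^2 with constraint x + y + z = 6:
Conditions: 2*2*x = lambda, 2*1*y = lambda, 2*4*z = lambda
So x = lambda/4, y = lambda/2, z = lambda/8
Substituting into constraint: lambda * (7/8) = 6
lambda = 48/7
x = 12/7, y = 24/7, z = 6/7
Minimum value = 144/7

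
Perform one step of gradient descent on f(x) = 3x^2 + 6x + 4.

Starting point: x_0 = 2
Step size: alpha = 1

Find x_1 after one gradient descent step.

f(x) = 3x^2 + 6x + 4
f'(x) = 6x + 6
f'(2) = 6*2 + (6) = 18
x_1 = x_0 - alpha * f'(x_0) = 2 - 1 * 18 = -16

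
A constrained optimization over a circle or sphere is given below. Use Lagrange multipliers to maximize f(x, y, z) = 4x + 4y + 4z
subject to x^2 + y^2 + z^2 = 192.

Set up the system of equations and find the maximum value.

Lagrange conditions: 4 = 2*lambda*x, 4 = 2*lambda*y, 4 = 2*lambda*z
So x:4 = y:4 = z:4, i.e. x = 4t, y = 4t, z = 4t
Constraint: t^2*(4^2 + 4^2 + 4^2) = 192
  t^2 * 48 = 192  =>  t = sqrt(4)
Maximum = 4*4t + 4*4t + 4*4t = 48*sqrt(4) = 96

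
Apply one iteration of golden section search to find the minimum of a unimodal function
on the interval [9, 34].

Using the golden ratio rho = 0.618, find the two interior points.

Golden section search on [9, 34].
Golden ratio rho = 0.618 (approx).
Interior points:
  x_1 = 9 + (1-0.618)*25 = 18.5500
  x_2 = 9 + 0.618*25 = 24.4500
Compare f(x_1) and f(x_2) to determine which subinterval to keep.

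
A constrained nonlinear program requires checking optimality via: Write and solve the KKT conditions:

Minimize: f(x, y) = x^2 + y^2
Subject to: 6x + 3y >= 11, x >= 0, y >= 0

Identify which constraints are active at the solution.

KKT conditions for min x^2 + y^2 s.t. 6x + 3y >= 11, x >= 0, y >= 0:
Stationarity: 2x = mu*6 + mu_x, 2y = mu*3 + mu_y, with mu, mu_x, mu_y >= 0
Complementary slackness: mu*(6x + 3y - 11) = 0, mu_x*x = 0, mu_y*y = 0
(0, 0) is infeasible (6*0 + 3*0 < 11), so if mu = 0 stationarity would force x = mu_x/2 >= 0, y = mu_y/2 >= 0 with mu_x*x = mu_y*y = 0, i.e. x = y = 0: contradiction. Hence mu > 0 and 6x + 3y = 11 is active.
Try x > 0, y > 0 (so mu_x = mu_y = 0): x = 6*mu/2, y = 3*mu/2
Substitute: 6*(6*mu/2) + 3*(3*mu/2) = 11
  mu*45/2 = 11 => mu = 22/45
x* = 22/15 > 0, y* = 11/15 > 0, consistent with mu_x = mu_y = 0.
f is convex and the constraints are linear, so this KKT point is the global minimum.
f* = 121/45
Active constraints: 6x + 3y >= 11 (holds with equality, mu = 22/45 > 0); x >= 0 and y >= 0 are inactive (mu_x = mu_y = 0).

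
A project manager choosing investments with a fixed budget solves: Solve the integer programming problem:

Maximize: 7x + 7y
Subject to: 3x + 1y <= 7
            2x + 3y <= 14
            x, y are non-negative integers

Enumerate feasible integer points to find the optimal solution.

Constraint 1: 3x + 1y <= 7
Constraint 2: 2x + 3y <= 14
Feasible x range (need y >= 0): 0 <= x <= min(7/3, 14/2) => x in {0, ..., 2}.
Enumerate feasible integer points row by row (the coefficient of y is 7 > 0, so for each x the largest feasible y gives the best value):
  x = 0: y <= min((7 - 3*0)/1, (14 - 2*0)/3) => y in {0, ..., 4}; best 7*0 + 7*4 = 28
  x = 1: y <= min((7 - 3*1)/1, (14 - 2*1)/3) => y in {0, ..., 4}; best 7*1 + 7*4 = 35
  x = 2: y <= min((7 - 3*2)/1, (14 - 2*2)/3) => y in {0, ..., 1}; best 7*2 + 7*1 = 21
The maximum 7x + 7y = 35 is achieved at x = 1, y = 4.
Check: 3*1 + 1*4 = 7 <= 7 and 2*1 + 3*4 = 14 <= 14.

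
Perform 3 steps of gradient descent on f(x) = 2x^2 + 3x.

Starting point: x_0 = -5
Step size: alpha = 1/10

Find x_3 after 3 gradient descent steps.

f(x) = 2x^2 + 3x, f'(x) = 4x + (3)
Step 1: f'(-5) = -17, x_1 = -5 - 1/10 * -17 = -33/10
Step 2: f'(-33/10) = -51/5, x_2 = -33/10 - 1/10 * -51/5 = -57/25
Step 3: f'(-57/25) = -153/25, x_3 = -57/25 - 1/10 * -153/25 = -417/250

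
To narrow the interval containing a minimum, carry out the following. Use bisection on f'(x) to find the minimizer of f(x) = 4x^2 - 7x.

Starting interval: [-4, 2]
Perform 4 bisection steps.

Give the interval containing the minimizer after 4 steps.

Finding critical point of f(x) = 4x^2 - 7x using bisection on f'(x) = 8x + -7.
f'(x) = 0 when x = 7/8.
Starting interval: [-4, 2]
Step 1: mid = -1, f'(mid) = -15, new interval = [-1, 2]
Step 2: mid = 1/2, f'(mid) = -3, new interval = [1/2, 2]
Step 3: mid = 5/4, f'(mid) = 3, new interval = [1/2, 5/4]
Step 4: mid = 7/8, f'(mid) = 0, new interval = [7/8, 7/8]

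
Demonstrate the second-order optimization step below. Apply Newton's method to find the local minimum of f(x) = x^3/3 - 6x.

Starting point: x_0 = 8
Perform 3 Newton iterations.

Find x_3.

f(x) = x^3/3 - 6x
f'(x) = x^2 - 6, f''(x) = 2x
Newton update: x_{n+1} = x_n - (x_n^2 - 6)/(2*x_n)
Step 1: x_0 = 8, f'=58, f''=16, x_1 = 35/8
Step 2: x_1 = 35/8, f'=841/64, f''=35/4, x_2 = 1609/560
Step 3: x_2 = 1609/560, f'=707281/313600, f''=1609/280, x_3 = 4470481/1802080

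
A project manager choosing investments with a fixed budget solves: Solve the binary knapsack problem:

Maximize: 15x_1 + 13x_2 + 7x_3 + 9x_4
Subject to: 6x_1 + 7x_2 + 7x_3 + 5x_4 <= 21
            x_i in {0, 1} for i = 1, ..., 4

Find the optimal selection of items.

Items: item 1 (v=15, w=6), item 2 (v=13, w=7), item 3 (v=7, w=7), item 4 (v=9, w=5)
Capacity: 21
Checking all 16 subsets (w = total weight, v = total value):
  {}: w = 0, v = 0
  {1}: w = 6, v = 15
  {2}: w = 7, v = 13
  {3}: w = 7, v = 7
  {4}: w = 5, v = 9
  {1, 2}: w = 13, v = 28
  {1, 3}: w = 13, v = 22
  {1, 4}: w = 11, v = 24
  {2, 3}: w = 14, v = 20
  {2, 4}: w = 12, v = 22
  {3, 4}: w = 12, v = 16
  {1, 2, 3}: w = 20, v = 35
  {1, 2, 4}: w = 18, v = 37
  {1, 3, 4}: w = 18, v = 31
  {2, 3, 4}: w = 19, v = 29
  {1, 2, 3, 4}: w = 25 > 21, infeasible
Best feasible subset: items [1, 2, 4]
Total weight: 18 <= 21, total value: 37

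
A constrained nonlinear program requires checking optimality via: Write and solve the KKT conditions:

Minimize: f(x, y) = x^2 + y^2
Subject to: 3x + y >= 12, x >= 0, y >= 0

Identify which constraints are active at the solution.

KKT conditions for min x^2 + y^2 s.t. 3x + 1y >= 12, x >= 0, y >= 0:
Stationarity: 2x = mu*3 + mu_x, 2y = mu*1 + mu_y, with mu, mu_x, mu_y >= 0
Complementary slackness: mu*(3x + y - 12) = 0, mu_x*x = 0, mu_y*y = 0
(0, 0) is infeasible (3*0 + 1*0 < 12), so if mu = 0 stationarity would force x = mu_x/2 >= 0, y = mu_y/2 >= 0 with mu_x*x = mu_y*y = 0, i.e. x = y = 0: contradiction. Hence mu > 0 and 3x + y = 12 is active.
Try x > 0, y > 0 (so mu_x = mu_y = 0): x = 3*mu/2, y = 1*mu/2
Substitute: 3*(3*mu/2) + 1*(1*mu/2) = 12
  mu*10/2 = 12 => mu = 12/5
x* = 18/5 > 0, y* = 6/5 > 0, consistent with mu_x = mu_y = 0.
f is convex and the constraints are linear, so this KKT point is the global minimum.
f* = 72/5
Active constraints: 3x + y >= 12 (holds with equality, mu = 12/5 > 0); x >= 0 and y >= 0 are inactive (mu_x = mu_y = 0).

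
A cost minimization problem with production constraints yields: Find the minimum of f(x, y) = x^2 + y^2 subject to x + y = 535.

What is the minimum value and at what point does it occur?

Substitute y = 535 - x into f(x,y) = x^2 + y^2:
g(x) = x^2 + (535 - x)^2 = 2x^2 - 1070x + 286225
g'(x) = 4x - 1070 = 0  =>  x = 535/2
y = 535 - 535/2 = 535/2
Minimum value = (535/2)^2 + (535/2)^2 = 286225/2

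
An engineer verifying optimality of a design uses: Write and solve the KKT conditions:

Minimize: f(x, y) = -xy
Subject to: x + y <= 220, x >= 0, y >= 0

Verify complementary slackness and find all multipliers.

Problem: min -xy s.t. x + y <= 220 (multiplier lambda), x >= 0 (mu_x), y >= 0 (mu_y)
KKT stationarity: -y + lambda - mu_x = 0, -x + lambda - mu_y = 0, with lambda, mu_x, mu_y >= 0
Complementary slackness: lambda*(x + y - 220) = 0, mu_x*x = 0, mu_y*y = 0
If lambda = 0: y = -mu_x <= 0 and x = -mu_y <= 0 force x = y = 0 with f = 0; but x = y = 110 is feasible with f = -12100 < 0, so this is not the minimum. Hence lambda > 0 and x + y = 220.
Try x > 0, y > 0 (so mu_x = mu_y = 0): y = lambda, x = lambda => x = y = lambda
x + y = 220 => 2*lambda = 220 => lambda = 110
x* = y* = 110 > 0, consistent with mu_x = mu_y = 0.
(Any feasible point with x = 0 or y = 0 has f = 0 > -12100, so the minimum is not on those boundaries.)
min(-xy) = -12100 (i.e. max xy = 12100)
Multipliers: lambda = 110, mu_x = 0, mu_y = 0
Complementary slackness: lambda*(x + y - 220) = 110*(110 + 110 - 220) = 0, mu_x*x = 0*110 = 0, mu_y*y = 0*110 = 0. Satisfied.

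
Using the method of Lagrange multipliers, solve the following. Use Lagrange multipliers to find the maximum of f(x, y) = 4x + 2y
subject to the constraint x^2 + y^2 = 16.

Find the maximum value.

Set up Lagrange conditions: grad f = lambda * grad g
  4 = 2*lambda*x
  2 = 2*lambda*y
From these: x/y = 4/2, so x = 4t, y = 2t for some t.
Substitute into constraint: (4t)^2 + (2t)^2 = 16
  t^2 * 20 = 16
  t = sqrt(16/20)
Maximum = 4*x + 2*y = (4^2 + 2^2)*t = 20 * sqrt(16/20) = sqrt(320)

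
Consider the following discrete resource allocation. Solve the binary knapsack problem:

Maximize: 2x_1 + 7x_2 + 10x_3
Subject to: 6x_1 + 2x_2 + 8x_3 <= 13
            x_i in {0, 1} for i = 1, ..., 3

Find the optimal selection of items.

Items: item 1 (v=2, w=6), item 2 (v=7, w=2), item 3 (v=10, w=8)
Capacity: 13
Checking all 8 subsets (w = total weight, v = total value):
  {}: w = 0, v = 0
  {1}: w = 6, v = 2
  {2}: w = 2, v = 7
  {3}: w = 8, v = 10
  {1, 2}: w = 8, v = 9
  {1, 3}: w = 14 > 13, infeasible
  {2, 3}: w = 10, v = 17
  {1, 2, 3}: w = 16 > 13, infeasible
Best feasible subset: items [2, 3]
Total weight: 10 <= 13, total value: 17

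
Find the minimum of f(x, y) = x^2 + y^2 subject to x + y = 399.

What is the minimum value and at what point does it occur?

Substitute y = 399 - x into f(x,y) = x^2 + y^2:
g(x) = x^2 + (399 - x)^2 = 2x^2 - 798x + 159201
g'(x) = 4x - 798 = 0  =>  x = 399/2
y = 399 - 399/2 = 399/2
Minimum value = (399/2)^2 + (399/2)^2 = 159201/2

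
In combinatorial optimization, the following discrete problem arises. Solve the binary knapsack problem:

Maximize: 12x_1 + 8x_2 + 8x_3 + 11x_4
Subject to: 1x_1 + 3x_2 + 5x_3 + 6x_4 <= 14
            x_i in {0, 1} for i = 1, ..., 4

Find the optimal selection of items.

Items: item 1 (v=12, w=1), item 2 (v=8, w=3), item 3 (v=8, w=5), item 4 (v=11, w=6)
Capacity: 14
Checking all 16 subsets (w = total weight, v = total value):
  {}: w = 0, v = 0
  {1}: w = 1, v = 12
  {2}: w = 3, v = 8
  {3}: w = 5, v = 8
  {4}: w = 6, v = 11
  {1, 2}: w = 4, v = 20
  {1, 3}: w = 6, v = 20
  {1, 4}: w = 7, v = 23
  {2, 3}: w = 8, v = 16
  {2, 4}: w = 9, v = 19
  {3, 4}: w = 11, v = 19
  {1, 2, 3}: w = 9, v = 28
  {1, 2, 4}: w = 10, v = 31
  {1, 3, 4}: w = 12, v = 31
  {2, 3, 4}: w = 14, v = 27
  {1, 2, 3, 4}: w = 15 > 14, infeasible
Best feasible subset: items [1, 2, 4]
(The same value 31 is also attained by {1, 3, 4}.)
Total weight: 10 <= 14, total value: 31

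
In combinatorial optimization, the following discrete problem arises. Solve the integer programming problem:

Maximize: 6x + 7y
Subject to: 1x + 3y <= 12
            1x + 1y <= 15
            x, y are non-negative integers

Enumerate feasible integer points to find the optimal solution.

Constraint 1: 1x + 3y <= 12
Constraint 2: 1x + 1y <= 15
Feasible x range (need y >= 0): 0 <= x <= min(12/1, 15/1) => x in {0, ..., 12}.
Enumerate feasible integer points row by row (the coefficient of y is 7 > 0, so for each x the largest feasible y gives the best value):
  x = 0: y <= min((12 - 1*0)/3, (15 - 1*0)/1) => y in {0, ..., 4}; best 6*0 + 7*4 = 28
  x = 1: y <= min((12 - 1*1)/3, (15 - 1*1)/1) => y in {0, ..., 3}; best 6*1 + 7*3 = 27
  x = 2: y <= min((12 - 1*2)/3, (15 - 1*2)/1) => y in {0, ..., 3}; best 6*2 + 7*3 = 33
  x = 3: y <= min((12 - 1*3)/3, (15 - 1*3)/1) => y in {0, ..., 3}; best 6*3 + 7*3 = 39
  x = 4: y <= min((12 - 1*4)/3, (15 - 1*4)/1) => y in {0, ..., 2}; best 6*4 + 7*2 = 38
  x = 5: y <= min((12 - 1*5)/3, (15 - 1*5)/1) => y in {0, ..., 2}; best 6*5 + 7*2 = 44
  x = 6: y <= min((12 - 1*6)/3, (15 - 1*6)/1) => y in {0, ..., 2}; best 6*6 + 7*2 = 50
  x = 7: y <= min((12 - 1*7)/3, (15 - 1*7)/1) => y in {0, ..., 1}; best 6*7 + 7*1 = 49
  x = 8: y <= min((12 - 1*8)/3, (15 - 1*8)/1) => y in {0, ..., 1}; best 6*8 + 7*1 = 55
  x = 9: y <= min((12 - 1*9)/3, (15 - 1*9)/1) => y in {0, ..., 1}; best 6*9 + 7*1 = 61
  x = 10: y <= min((12 - 1*10)/3, (15 - 1*10)/1) => y in {0}; best 6*10 + 7*0 = 60
  x = 11: y <= min((12 - 1*11)/3, (15 - 1*11)/1) => y in {0}; best 6*11 + 7*0 = 66
  x = 12: y <= min((12 - 1*12)/3, (15 - 1*12)/1) => y in {0}; best 6*12 + 7*0 = 72
The maximum 6x + 7y = 72 is achieved at x = 12, y = 0.
Check: 1*12 + 3*0 = 12 <= 12 and 1*12 + 1*0 = 12 <= 15.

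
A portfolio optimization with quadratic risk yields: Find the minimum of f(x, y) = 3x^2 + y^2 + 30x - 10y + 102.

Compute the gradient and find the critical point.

f(x,y) = 3x^2 + y^2 + 30x - 10y + 102
df/dx = 6x + (30) = 0  =>  x = -5
df/dy = 2y + (-10) = 0  =>  y = 5
f(-5, 5) = 3*(-5)^2 + 1*(5)^2 + 30*(-5) + -10*(5) + 102 = 2
Hessian is diagonal with entries 6, 2 > 0, so this is a minimum.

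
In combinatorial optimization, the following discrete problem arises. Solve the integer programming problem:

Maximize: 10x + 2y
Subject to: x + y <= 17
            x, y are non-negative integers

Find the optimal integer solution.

Objective: 10x + 2y, constraint: x + y <= 17
Coefficient of x is 10 >= coefficient of y is 2, so allocate the entire budget to x.
Optimal: x = 17, y = 0, value = 170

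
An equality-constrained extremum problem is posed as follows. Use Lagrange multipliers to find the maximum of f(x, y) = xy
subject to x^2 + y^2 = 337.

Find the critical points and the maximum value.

Lagrange conditions: y = 2*lambda*x and x = 2*lambda*y
If x = 0 then y = 0, violating the constraint, so x, y != 0.
Dividing: y/x = x/y => x^2 = y^2 => y = x or y = -x
Constraint: 2x^2 = 337 => x^2 = 337/2 => x = +/-sqrt(337/2)
Critical points: (sqrt(337/2), sqrt(337/2)), (-sqrt(337/2), -sqrt(337/2)), (sqrt(337/2), -sqrt(337/2)), (-sqrt(337/2), sqrt(337/2))
  y = x:  xy = x^2 = 337/2  at (sqrt(337/2), sqrt(337/2)) and (-sqrt(337/2), -sqrt(337/2))
  y = -x: xy = -x^2 = -337/2 at (sqrt(337/2), -sqrt(337/2)) and (-sqrt(337/2), sqrt(337/2))
Maximum xy = 337/2 at (sqrt(337/2), sqrt(337/2)) and (-sqrt(337/2), -sqrt(337/2))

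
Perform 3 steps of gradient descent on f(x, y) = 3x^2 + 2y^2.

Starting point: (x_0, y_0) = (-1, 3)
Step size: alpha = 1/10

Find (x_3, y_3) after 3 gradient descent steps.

f(x,y) = 3x^2 + 2y^2
grad_x = 6x + 0y, grad_y = 4y + 0x
Step 1: grad = (-6, 12), (-2/5, 9/5)
Step 2: grad = (-12/5, 36/5), (-4/25, 27/25)
Step 3: grad = (-24/25, 108/25), (-8/125, 81/125)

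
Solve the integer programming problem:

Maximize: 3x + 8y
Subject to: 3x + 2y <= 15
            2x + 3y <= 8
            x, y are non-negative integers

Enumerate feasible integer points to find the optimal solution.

Constraint 1: 3x + 2y <= 15
Constraint 2: 2x + 3y <= 8
Feasible x range (need y >= 0): 0 <= x <= min(15/3, 8/2) => x in {0, ..., 4}.
Enumerate feasible integer points row by row (the coefficient of y is 8 > 0, so for each x the largest feasible y gives the best value):
  x = 0: y <= min((15 - 3*0)/2, (8 - 2*0)/3) => y in {0, ..., 2}; best 3*0 + 8*2 = 16
  x = 1: y <= min((15 - 3*1)/2, (8 - 2*1)/3) => y in {0, ..., 2}; best 3*1 + 8*2 = 19
  x = 2: y <= min((15 - 3*2)/2, (8 - 2*2)/3) => y in {0, ..., 1}; best 3*2 + 8*1 = 14
  x = 3: y <= min((15 - 3*3)/2, (8 - 2*3)/3) => y in {0}; best 3*3 + 8*0 = 9
  x = 4: y <= min((15 - 3*4)/2, (8 - 2*4)/3) => y in {0}; best 3*4 + 8*0 = 12
The maximum 3x + 8y = 19 is achieved at x = 1, y = 2.
Check: 3*1 + 2*2 = 7 <= 15 and 2*1 + 3*2 = 8 <= 8.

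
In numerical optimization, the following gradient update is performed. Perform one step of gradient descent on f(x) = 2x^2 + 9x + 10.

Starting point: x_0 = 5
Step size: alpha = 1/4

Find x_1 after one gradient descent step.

f(x) = 2x^2 + 9x + 10
f'(x) = 4x + 9
f'(5) = 4*5 + (9) = 29
x_1 = x_0 - alpha * f'(x_0) = 5 - 1/4 * 29 = -9/4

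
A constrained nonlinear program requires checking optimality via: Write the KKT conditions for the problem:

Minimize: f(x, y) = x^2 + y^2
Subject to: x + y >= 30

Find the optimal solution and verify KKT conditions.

KKT conditions for min x^2 + y^2 s.t. x + y >= 30:
Stationarity: 2x = mu, 2y = mu
So x = y = mu/2.
Complementary slackness: mu*(x + y - 30) = 0
Primal feasibility: x + y >= 30; dual feasibility: mu >= 0
If mu = 0 then x = y = 0, but 0 + 0 < 30 is infeasible, so the constraint is active.
Constraint active: x + y = 2*(mu/2) = 30 => mu = 30
x = y = 15, f = 450
Verify: stationarity 2*15 = 30 = mu; primal 15 + 15 = 30 >= 30; dual mu = 30 >= 0; complementary slackness 30*(30 - 30) = 0. All KKT conditions hold.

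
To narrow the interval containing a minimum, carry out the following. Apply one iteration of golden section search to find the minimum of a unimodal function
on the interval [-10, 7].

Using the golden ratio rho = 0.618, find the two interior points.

Golden section search on [-10, 7].
Golden ratio rho = 0.618 (approx).
Interior points:
  x_1 = -10 + (1-0.618)*17 = -3.5060
  x_2 = -10 + 0.618*17 = 0.5060
Compare f(x_1) and f(x_2) to determine which subinterval to keep.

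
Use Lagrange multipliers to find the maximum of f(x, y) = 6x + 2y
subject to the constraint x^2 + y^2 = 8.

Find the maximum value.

Set up Lagrange conditions: grad f = lambda * grad g
  6 = 2*lambda*x
  2 = 2*lambda*y
From these: x/y = 6/2, so x = 6t, y = 2t for some t.
Substitute into constraint: (6t)^2 + (2t)^2 = 8
  t^2 * 40 = 8
  t = sqrt(8/40)
Maximum = 6*x + 2*y = (6^2 + 2^2)*t = 40 * sqrt(8/40) = sqrt(320)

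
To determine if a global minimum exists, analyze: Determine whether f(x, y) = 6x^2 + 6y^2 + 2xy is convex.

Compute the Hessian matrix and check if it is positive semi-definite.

f(x,y) = 6x^2 + 6y^2 + 2xy
Hessian H = [[12, 2], [2, 12]]
trace(H) = 24, det(H) = 140
Eigenvalues: (24 +/- sqrt(16)) / 2 = 14, 10
Since both eigenvalues > 0, f is convex.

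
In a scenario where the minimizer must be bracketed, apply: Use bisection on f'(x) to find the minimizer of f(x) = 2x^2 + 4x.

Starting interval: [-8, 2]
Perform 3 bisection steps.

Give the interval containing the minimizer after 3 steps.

Finding critical point of f(x) = 2x^2 + 4x using bisection on f'(x) = 4x + 4.
f'(x) = 0 when x = -1.
Starting interval: [-8, 2]
Step 1: mid = -3, f'(mid) = -8, new interval = [-3, 2]
Step 2: mid = -1/2, f'(mid) = 2, new interval = [-3, -1/2]
Step 3: mid = -7/4, f'(mid) = -3, new interval = [-7/4, -1/2]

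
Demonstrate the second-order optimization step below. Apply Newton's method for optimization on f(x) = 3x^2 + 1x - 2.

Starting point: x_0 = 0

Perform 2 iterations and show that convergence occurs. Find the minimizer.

f(x) = 3x^2 + 1x - 2, f'(x) = 6x + (1), f''(x) = 6
Step 1: f'(0) = 1, x_1 = 0 - 1/6 = -1/6
Step 2: f'(-1/6) = 0, x_2 = -1/6 (converged)
Newton's method converges in 1 step for quadratics.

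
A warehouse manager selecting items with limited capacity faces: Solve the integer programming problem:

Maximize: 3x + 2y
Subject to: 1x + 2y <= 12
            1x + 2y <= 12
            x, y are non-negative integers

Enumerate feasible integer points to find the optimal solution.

Constraint 1: 1x + 2y <= 12
Constraint 2: 1x + 2y <= 12
Feasible x range (need y >= 0): 0 <= x <= min(12/1, 12/1) => x in {0, ..., 12}.
Enumerate feasible integer points row by row (the coefficient of y is 2 > 0, so for each x the largest feasible y gives the best value):
  x = 0: y <= min((12 - 1*0)/2, (12 - 1*0)/2) => y in {0, ..., 6}; best 3*0 + 2*6 = 12
  x = 1: y <= min((12 - 1*1)/2, (12 - 1*1)/2) => y in {0, ..., 5}; best 3*1 + 2*5 = 13
  x = 2: y <= min((12 - 1*2)/2, (12 - 1*2)/2) => y in {0, ..., 5}; best 3*2 + 2*5 = 16
  x = 3: y <= min((12 - 1*3)/2, (12 - 1*3)/2) => y in {0, ..., 4}; best 3*3 + 2*4 = 17
  x = 4: y <= min((12 - 1*4)/2, (12 - 1*4)/2) => y in {0, ..., 4}; best 3*4 + 2*4 = 20
  x = 5: y <= min((12 - 1*5)/2, (12 - 1*5)/2) => y in {0, ..., 3}; best 3*5 + 2*3 = 21
  x = 6: y <= min((12 - 1*6)/2, (12 - 1*6)/2) => y in {0, ..., 3}; best 3*6 + 2*3 = 24
  x = 7: y <= min((12 - 1*7)/2, (12 - 1*7)/2) => y in {0, ..., 2}; best 3*7 + 2*2 = 25
  x = 8: y <= min((12 - 1*8)/2, (12 - 1*8)/2) => y in {0, ..., 2}; best 3*8 + 2*2 = 28
  x = 9: y <= min((12 - 1*9)/2, (12 - 1*9)/2) => y in {0, ..., 1}; best 3*9 + 2*1 = 29
  x = 10: y <= min((12 - 1*10)/2, (12 - 1*10)/2) => y in {0, ..., 1}; best 3*10 + 2*1 = 32
  x = 11: y <= min((12 - 1*11)/2, (12 - 1*11)/2) => y in {0}; best 3*11 + 2*0 = 33
  x = 12: y <= min((12 - 1*12)/2, (12 - 1*12)/2) => y in {0}; best 3*12 + 2*0 = 36
The maximum 3x + 2y = 36 is achieved at x = 12, y = 0.
Check: 1*12 + 2*0 = 12 <= 12 and 1*12 + 2*0 = 12 <= 12.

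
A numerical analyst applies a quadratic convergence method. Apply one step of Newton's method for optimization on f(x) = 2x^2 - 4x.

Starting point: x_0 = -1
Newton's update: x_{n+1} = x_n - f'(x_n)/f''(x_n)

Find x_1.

f(x) = 2x^2 - 4x
f'(x) = 4x + (-4), f''(x) = 4
Newton step: x_1 = x_0 - f'(x_0)/f''(x_0)
f'(-1) = -8
x_1 = -1 - -8/4 = 1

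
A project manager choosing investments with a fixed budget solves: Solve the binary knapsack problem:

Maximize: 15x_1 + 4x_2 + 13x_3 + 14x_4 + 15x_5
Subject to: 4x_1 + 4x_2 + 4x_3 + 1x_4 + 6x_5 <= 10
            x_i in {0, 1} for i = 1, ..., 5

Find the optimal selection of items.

Items: item 1 (v=15, w=4), item 2 (v=4, w=4), item 3 (v=13, w=4), item 4 (v=14, w=1), item 5 (v=15, w=6)
Capacity: 10
Checking all 32 subsets (w = total weight, v = total value):
  {}: w = 0, v = 0
  {1}: w = 4, v = 15
  {2}: w = 4, v = 4
  {3}: w = 4, v = 13
  {4}: w = 1, v = 14
  {5}: w = 6, v = 15
  {1, 2}: w = 8, v = 19
  {1, 3}: w = 8, v = 28
  {1, 4}: w = 5, v = 29
  {1, 5}: w = 10, v = 30
  {2, 3}: w = 8, v = 17
  {2, 4}: w = 5, v = 18
  {2, 5}: w = 10, v = 19
  {3, 4}: w = 5, v = 27
  {3, 5}: w = 10, v = 28
  {4, 5}: w = 7, v = 29
  {1, 2, 3}: w = 12 > 10, infeasible
  {1, 2, 4}: w = 9, v = 33
  {1, 2, 5}: w = 14 > 10, infeasible
  {1, 3, 4}: w = 9, v = 42
  {1, 3, 5}: w = 14 > 10, infeasible
  {1, 4, 5}: w = 11 > 10, infeasible
  {2, 3, 4}: w = 9, v = 31
  {2, 3, 5}: w = 14 > 10, infeasible
  {2, 4, 5}: w = 11 > 10, infeasible
  {3, 4, 5}: w = 11 > 10, infeasible
  {1, 2, 3, 4}: w = 13 > 10, infeasible
  {1, 2, 3, 5}: w = 18 > 10, infeasible
  {1, 2, 4, 5}: w = 15 > 10, infeasible
  {1, 3, 4, 5}: w = 15 > 10, infeasible
  {2, 3, 4, 5}: w = 15 > 10, infeasible
  {1, 2, 3, 4, 5}: w = 19 > 10, infeasible
Best feasible subset: items [1, 3, 4]
Total weight: 9 <= 10, total value: 42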